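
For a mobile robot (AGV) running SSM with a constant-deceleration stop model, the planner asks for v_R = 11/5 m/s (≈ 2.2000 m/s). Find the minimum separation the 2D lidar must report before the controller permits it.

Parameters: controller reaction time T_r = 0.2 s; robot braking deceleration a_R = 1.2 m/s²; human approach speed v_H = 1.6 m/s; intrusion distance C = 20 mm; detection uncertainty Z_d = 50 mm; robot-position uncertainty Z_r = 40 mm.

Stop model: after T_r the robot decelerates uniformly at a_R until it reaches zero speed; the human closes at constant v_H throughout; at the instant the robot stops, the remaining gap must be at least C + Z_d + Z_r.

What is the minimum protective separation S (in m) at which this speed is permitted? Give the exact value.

S_min = 291/50 m = 5.8200 m

braking lasts T_s = (11/5)/(6/5) = 1.8333 s
robot in T_r: 2.2000·0.2000 = 0.4400 m
robot under decel: 2.2000²/(2·1.2000) = 2.0167 m
human over T_r+T_s: 1.6000·(0.2000+1.8333) = 3.2533 m
C+Z_d+Z_r = 0.0200+0.0500+0.0400 = 0.1100 m
S_min ≈ 0.4400+2.0167+3.2533+0.1100  ⇒  S_min = 291/50 m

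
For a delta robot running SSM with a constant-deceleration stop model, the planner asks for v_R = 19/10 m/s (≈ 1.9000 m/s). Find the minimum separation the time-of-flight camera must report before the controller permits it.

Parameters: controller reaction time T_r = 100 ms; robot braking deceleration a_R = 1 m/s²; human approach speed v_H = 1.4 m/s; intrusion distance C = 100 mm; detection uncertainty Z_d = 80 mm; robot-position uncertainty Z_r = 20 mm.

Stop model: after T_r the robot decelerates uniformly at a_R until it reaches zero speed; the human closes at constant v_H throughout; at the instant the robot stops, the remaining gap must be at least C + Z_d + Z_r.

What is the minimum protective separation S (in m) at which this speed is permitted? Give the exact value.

S_min = 999/200 m = 4.9950 m

T_s = v_R/a_R = (19/10)/1 = 1.9000 s
robot covers v_R·T_r = 1.9000·0.1000 = 0.1900 m before braking
robot covers 1.9000·1.9000 − ½·1.0000·1.9000² = 1.8050 m while stopping
human closes 1.4000·2.0000 = 2.8000 m
margins: 0.1000+0.0800+0.0200 = 0.2000 m
S_min ≈ 0.1900+1.8050+2.8000+0.2000  ⇒  S_min = 999/200 m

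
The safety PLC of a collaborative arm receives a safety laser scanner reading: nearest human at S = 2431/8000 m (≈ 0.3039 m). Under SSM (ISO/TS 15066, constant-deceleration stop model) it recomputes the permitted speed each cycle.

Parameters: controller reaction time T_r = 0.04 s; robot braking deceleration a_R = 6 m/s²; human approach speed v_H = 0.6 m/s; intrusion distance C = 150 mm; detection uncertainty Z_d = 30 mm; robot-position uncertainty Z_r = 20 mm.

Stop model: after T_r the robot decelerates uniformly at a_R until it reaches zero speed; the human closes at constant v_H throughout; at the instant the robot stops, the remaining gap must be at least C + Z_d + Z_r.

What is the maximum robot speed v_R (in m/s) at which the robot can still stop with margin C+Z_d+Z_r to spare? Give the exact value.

quadratic (1/12)·v² + (7/50)·v + (-639/8000) = 0
  disc = (7/50)² − 4·(1/12)·(-639/8000) = 1849/40000 ; √disc = 43/200
  v_R = (−(7/50) + 43/200) / (2·(1/12)) = 9/20 m/s
check:
stop time T_s = (9/20)/6 = 0.0750 s
robot in T_r: 0.4500·0.0400 = 0.0180 m
robot covers 0.4500·0.0750 − ½·6.0000·0.0750² = 0.0169 m while stopping
person approaches 0.6000·(0.0400+0.0750) = 0.0690 m
C+Z_d+Z_r = 0.1500+0.0300+0.0200 = 0.2000 m
sum ≈ 0.0180+0.0169+0.0690+0.2000 ≈ 0.3039 m = S ✓

v_R_max = 9/20 m/s = 0.4500 m/s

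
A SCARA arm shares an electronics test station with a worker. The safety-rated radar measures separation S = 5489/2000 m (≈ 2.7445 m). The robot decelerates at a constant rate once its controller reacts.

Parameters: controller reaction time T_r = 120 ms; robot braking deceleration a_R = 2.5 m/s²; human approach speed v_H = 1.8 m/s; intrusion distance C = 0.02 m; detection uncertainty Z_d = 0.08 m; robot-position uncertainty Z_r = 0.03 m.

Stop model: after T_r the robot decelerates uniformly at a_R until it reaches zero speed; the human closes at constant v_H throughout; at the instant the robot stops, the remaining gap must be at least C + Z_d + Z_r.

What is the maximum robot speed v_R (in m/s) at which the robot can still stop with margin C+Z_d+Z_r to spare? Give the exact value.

v_R_max = 39/20 m/s = 1.9500 m/s

at the boundary: (1/5)·v² + (21/25)·v + (-4797/2000) = 0
  disc = (21/25)² − 4·(1/5)·(-4797/2000) = 6561/2500 ; √disc = 81/50
  v_R = (−(21/25) + 81/50) / (2·(1/5)) = 39/20 m/s
check:
braking lasts T_s = (39/20)/(5/2) = 0.7800 s
reaction-phase robot travel = 1.9500·0.1200 = 0.2340 m
robot covers 1.9500·0.7800 − ½·2.5000·0.7800² = 0.7605 m while stopping
person approaches 1.8000·(0.1200+0.7800) = 1.6200 m
C+Z_d+Z_r = 0.0200+0.0800+0.0300 = 0.1300 m
sum ≈ 0.2340+0.7605+1.6200+0.1300 ≈ 2.7445 m = S ✓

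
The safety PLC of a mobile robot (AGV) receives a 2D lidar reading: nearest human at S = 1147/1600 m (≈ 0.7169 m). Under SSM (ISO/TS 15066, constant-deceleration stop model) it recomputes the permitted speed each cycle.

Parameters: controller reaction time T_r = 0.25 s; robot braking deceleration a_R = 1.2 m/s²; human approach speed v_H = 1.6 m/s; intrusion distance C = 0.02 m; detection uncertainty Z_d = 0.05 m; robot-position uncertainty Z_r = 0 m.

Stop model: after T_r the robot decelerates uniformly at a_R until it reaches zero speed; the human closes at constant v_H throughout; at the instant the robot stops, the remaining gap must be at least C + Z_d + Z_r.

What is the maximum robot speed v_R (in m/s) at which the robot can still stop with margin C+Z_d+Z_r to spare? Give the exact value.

collect terms ⇒ (5/12)·v_R² + (19/12)·v_R + (-79/320) = 0
  disc = (19/12)² − 4·(5/12)·(-79/320) = 1681/576 ; √disc = 41/24
  v_R = (−(19/12) + 41/24) / (2·(5/12)) = 3/20 m/s
check:
braking lasts T_s = (3/20)/(6/5) = 0.1250 s
robot in T_r: 0.1500·0.2500 = 0.0375 m
braking distance = 0.1500²/(2·1.2000) = 0.0094 m
human over T_r+T_s: 1.6000·(0.2500+0.1250) = 0.6000 m
residual clearance needed = 0.0200+0.0500+0.0000 = 0.0700 m
sum ≈ 0.0375+0.0094+0.6000+0.0700 ≈ 0.7169 m = S ✓

v_R_max = 3/20 m/s = 0.1500 m/s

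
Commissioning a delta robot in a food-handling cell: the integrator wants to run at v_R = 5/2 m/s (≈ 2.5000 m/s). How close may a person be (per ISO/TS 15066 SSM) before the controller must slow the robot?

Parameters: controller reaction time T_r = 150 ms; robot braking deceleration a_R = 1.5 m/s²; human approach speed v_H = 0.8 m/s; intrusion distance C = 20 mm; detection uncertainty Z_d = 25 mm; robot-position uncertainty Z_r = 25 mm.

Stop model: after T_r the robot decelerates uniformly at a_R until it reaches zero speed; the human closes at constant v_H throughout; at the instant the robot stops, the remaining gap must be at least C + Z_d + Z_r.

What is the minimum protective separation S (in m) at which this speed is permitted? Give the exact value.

S_min = 2389/600 m = 3.9817 m

stop time T_s = (5/2)/(3/2) = 1.6667 s
robot in T_r: 2.5000·0.1500 = 0.3750 m
robot covers 2.5000·1.6667 − ½·1.5000·1.6667² = 2.0833 m while stopping
human closes 0.8000·1.8167 = 1.4533 m
residual clearance needed = 0.0200+0.0250+0.0250 = 0.0700 m
S_min ≈ 0.3750+2.0833+1.4533+0.0700  ⇒  S_min = 2389/600 m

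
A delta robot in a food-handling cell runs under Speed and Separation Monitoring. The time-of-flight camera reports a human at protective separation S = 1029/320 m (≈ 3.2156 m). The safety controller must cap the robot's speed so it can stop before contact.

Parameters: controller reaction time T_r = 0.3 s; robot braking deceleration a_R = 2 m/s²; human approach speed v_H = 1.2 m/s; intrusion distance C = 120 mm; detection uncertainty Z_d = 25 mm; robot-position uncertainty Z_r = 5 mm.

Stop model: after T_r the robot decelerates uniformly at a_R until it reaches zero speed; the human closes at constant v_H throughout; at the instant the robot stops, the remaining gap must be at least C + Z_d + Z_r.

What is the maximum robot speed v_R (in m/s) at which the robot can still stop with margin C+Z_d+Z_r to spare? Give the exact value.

v_R_max = 39/20 m/s = 1.9500 m/s

collect terms ⇒ (1/4)·v_R² + (9/10)·v_R + (-4329/1600) = 0
  disc = (9/10)² − 4·(1/4)·(-4329/1600) = 225/64 ; √disc = 15/8
  v_R = (−(9/10) + 15/8) / (2·(1/4)) = 39/20 m/s
check:
stop time T_s = (39/20)/2 = 0.9750 s
robot covers v_R·T_r = 1.9500·0.3000 = 0.5850 m before braking
robot covers 1.9500·0.9750 − ½·2.0000·0.9750² = 0.9506 m while stopping
human closes 1.2000·1.2750 = 1.5300 m
residual clearance needed = 0.1200+0.0250+0.0050 = 0.1500 m
sum ≈ 0.5850+0.9506+1.5300+0.1500 ≈ 3.2156 m = S ✓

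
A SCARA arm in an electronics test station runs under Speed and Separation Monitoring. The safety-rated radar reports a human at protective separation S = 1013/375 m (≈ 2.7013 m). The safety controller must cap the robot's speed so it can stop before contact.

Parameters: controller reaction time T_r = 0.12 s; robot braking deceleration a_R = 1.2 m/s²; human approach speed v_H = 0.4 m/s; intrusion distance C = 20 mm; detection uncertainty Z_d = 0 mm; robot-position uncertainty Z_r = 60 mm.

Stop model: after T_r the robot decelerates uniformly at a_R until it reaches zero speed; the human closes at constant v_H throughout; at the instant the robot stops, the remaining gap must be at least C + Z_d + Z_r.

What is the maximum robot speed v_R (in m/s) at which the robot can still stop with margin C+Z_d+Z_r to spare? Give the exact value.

v_R_max = 2 m/s = 2.0000 m/s

quadratic (5/12)·v² + (34/75)·v + (-193/75) = 0
  disc = (34/75)² − 4·(5/12)·(-193/75) = 2809/625 ; √disc = 53/25
  v_R = (−(34/75) + 53/25) / (2·(5/12)) = 2 m/s
check:
T_s = v_R/a_R = 2/(6/5) = 1.6667 s
robot in T_r: 2.0000·0.1200 = 0.2400 m
robot under decel: 2.0000²/(2·1.2000) = 1.6667 m
human over T_r+T_s: 0.4000·(0.1200+1.6667) = 0.7147 m
C+Z_d+Z_r = 0.0200+0.0000+0.0600 = 0.0800 m
sum ≈ 0.2400+1.6667+0.7147+0.0800 ≈ 2.7013 m = S ✓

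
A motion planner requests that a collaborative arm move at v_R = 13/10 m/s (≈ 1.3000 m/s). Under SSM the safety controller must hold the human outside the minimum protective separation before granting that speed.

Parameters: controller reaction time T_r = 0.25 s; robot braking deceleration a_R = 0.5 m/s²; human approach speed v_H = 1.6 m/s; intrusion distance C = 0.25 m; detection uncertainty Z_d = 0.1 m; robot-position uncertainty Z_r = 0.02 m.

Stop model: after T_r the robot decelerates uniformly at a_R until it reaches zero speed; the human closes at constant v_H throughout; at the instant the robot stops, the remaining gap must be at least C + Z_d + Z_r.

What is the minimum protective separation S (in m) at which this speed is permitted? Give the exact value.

S_min = 1389/200 m = 6.9450 m

braking lasts T_s = (13/10)/(1/2) = 2.6000 s
robot covers v_R·T_r = 1.3000·0.2500 = 0.3250 m before braking
braking distance = 1.3000²/(2·0.5000) = 1.6900 m
human closes 1.6000·2.8500 = 4.5600 m
C+Z_d+Z_r = 0.2500+0.1000+0.0200 = 0.3700 m
S_min ≈ 0.3250+1.6900+4.5600+0.3700  ⇒  S_min = 1389/200 m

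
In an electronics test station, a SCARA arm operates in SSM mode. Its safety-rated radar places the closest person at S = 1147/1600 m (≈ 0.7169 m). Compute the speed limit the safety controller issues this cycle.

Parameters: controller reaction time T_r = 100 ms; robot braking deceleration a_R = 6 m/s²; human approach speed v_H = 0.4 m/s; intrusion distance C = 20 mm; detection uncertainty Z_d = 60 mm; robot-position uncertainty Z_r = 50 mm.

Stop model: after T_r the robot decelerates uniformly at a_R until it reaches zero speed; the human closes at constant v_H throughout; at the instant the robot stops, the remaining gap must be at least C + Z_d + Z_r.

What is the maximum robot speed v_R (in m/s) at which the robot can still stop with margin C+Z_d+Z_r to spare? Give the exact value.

v_R_max = 7/4 m/s = 1.7500 m/s

quadratic (1/12)·v² + (1/6)·v + (-35/64) = 0
  disc = (1/6)² − 4·(1/12)·(-35/64) = 121/576 ; √disc = 11/24
  v_R = (−(1/6) + 11/24) / (2·(1/12)) = 7/4 m/s
check:
stop time T_s = (7/4)/6 = 0.2917 s
robot covers v_R·T_r = 1.7500·0.1000 = 0.1750 m before braking
robot under decel: 1.7500²/(2·6.0000) = 0.2552 m
human closes 0.4000·0.3917 = 0.1567 m
margins: 0.0200+0.0600+0.0500 = 0.1300 m
sum ≈ 0.1750+0.2552+0.1567+0.1300 ≈ 0.7169 m = S ✓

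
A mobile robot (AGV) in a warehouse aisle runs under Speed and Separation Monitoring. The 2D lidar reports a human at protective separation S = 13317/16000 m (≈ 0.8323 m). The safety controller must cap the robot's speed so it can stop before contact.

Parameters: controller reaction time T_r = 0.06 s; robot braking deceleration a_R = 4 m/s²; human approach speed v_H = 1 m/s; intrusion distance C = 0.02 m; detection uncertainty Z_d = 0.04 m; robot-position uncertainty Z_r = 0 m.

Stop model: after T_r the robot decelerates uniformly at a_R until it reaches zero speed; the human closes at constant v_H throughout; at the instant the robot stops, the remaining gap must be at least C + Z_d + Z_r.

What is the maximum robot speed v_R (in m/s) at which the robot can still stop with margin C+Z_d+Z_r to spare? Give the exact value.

v_R_max = 29/20 m/s = 1.4500 m/s

collect terms ⇒ (1/8)·v_R² + (31/100)·v_R + (-11397/16000) = 0
  disc = (31/100)² − 4·(1/8)·(-11397/16000) = 72361/160000 ; √disc = 269/400
  v_R = (−(31/100) + 269/400) / (2·(1/8)) = 29/20 m/s
check:
braking lasts T_s = (29/20)/4 = 0.3625 s
reaction-phase robot travel = 1.4500·0.0600 = 0.0870 m
robot under decel: 1.4500²/(2·4.0000) = 0.2628 m
human closes 1.0000·0.4225 = 0.4225 m
residual clearance needed = 0.0200+0.0400+0.0000 = 0.0600 m
sum ≈ 0.0870+0.2628+0.4225+0.0600 ≈ 0.8323 m = S ✓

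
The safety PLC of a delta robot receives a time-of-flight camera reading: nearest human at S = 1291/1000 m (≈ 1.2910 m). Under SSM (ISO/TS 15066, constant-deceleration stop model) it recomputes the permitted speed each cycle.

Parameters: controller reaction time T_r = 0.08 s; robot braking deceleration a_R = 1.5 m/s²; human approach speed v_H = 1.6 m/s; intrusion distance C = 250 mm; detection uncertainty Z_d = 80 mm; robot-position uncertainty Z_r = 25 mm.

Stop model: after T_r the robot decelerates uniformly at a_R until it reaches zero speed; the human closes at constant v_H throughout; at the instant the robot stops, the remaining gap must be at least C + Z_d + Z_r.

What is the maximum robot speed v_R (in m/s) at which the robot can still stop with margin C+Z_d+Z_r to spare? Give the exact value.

collect terms ⇒ (1/3)·v_R² + (86/75)·v_R + (-101/125) = 0
  disc = (86/75)² − 4·(1/3)·(-101/125) = 13456/5625 ; √disc = 116/75
  v_R = (−(86/75) + 116/75) / (2·(1/3)) = 3/5 m/s
check:
stop time T_s = (3/5)/(3/2) = 0.4000 s
robot in T_r: 0.6000·0.0800 = 0.0480 m
robot under decel: 0.6000²/(2·1.5000) = 0.1200 m
human over T_r+T_s: 1.6000·(0.0800+0.4000) = 0.7680 m
C+Z_d+Z_r = 0.2500+0.0800+0.0250 = 0.3550 m
sum ≈ 0.0480+0.1200+0.7680+0.3550 ≈ 1.2910 m = S ✓

v_R_max = 3/5 m/s = 0.6000 m/s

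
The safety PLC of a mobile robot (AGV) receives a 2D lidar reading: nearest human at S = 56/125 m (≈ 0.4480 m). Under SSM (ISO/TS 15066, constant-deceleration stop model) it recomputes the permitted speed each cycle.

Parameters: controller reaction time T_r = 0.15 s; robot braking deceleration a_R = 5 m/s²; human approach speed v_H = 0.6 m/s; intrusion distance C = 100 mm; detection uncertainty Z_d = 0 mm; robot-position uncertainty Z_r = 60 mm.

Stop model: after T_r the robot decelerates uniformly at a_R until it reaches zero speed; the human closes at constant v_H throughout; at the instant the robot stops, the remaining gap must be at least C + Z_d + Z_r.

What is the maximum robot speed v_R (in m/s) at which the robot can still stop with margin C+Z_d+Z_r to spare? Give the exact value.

collect terms ⇒ (1/10)·v_R² + (27/100)·v_R + (-99/500) = 0
  disc = (27/100)² − 4·(1/10)·(-99/500) = 1521/10000 ; √disc = 39/100
  v_R = (−(27/100) + 39/100) / (2·(1/10)) = 3/5 m/s
check:
stop time T_s = (3/5)/5 = 0.1200 s
reaction-phase robot travel = 0.6000·0.1500 = 0.0900 m
robot covers 0.6000·0.1200 − ½·5.0000·0.1200² = 0.0360 m while stopping
person approaches 0.6000·(0.1500+0.1200) = 0.1620 m
residual clearance needed = 0.1000+0.0000+0.0600 = 0.1600 m
sum ≈ 0.0900+0.0360+0.1620+0.1600 ≈ 0.4480 m = S ✓

v_R_max = 3/5 m/s = 0.6000 m/s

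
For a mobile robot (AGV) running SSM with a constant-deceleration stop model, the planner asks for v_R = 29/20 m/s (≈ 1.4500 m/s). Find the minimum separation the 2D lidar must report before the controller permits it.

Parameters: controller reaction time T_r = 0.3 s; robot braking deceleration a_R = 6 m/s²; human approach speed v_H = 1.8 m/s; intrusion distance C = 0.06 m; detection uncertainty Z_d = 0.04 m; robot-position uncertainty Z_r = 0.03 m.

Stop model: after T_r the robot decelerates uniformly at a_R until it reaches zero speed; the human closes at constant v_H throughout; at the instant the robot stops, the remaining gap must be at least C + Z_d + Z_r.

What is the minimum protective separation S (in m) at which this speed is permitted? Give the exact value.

S_min = 8233/4800 m = 1.7152 m

braking lasts T_s = (29/20)/6 = 0.2417 s
robot in T_r: 1.4500·0.3000 = 0.4350 m
robot under decel: 1.4500²/(2·6.0000) = 0.1752 m
human over T_r+T_s: 1.8000·(0.3000+0.2417) = 0.9750 m
margins: 0.0600+0.0400+0.0300 = 0.1300 m
S_min ≈ 0.4350+0.1752+0.9750+0.1300  ⇒  S_min = 8233/4800 m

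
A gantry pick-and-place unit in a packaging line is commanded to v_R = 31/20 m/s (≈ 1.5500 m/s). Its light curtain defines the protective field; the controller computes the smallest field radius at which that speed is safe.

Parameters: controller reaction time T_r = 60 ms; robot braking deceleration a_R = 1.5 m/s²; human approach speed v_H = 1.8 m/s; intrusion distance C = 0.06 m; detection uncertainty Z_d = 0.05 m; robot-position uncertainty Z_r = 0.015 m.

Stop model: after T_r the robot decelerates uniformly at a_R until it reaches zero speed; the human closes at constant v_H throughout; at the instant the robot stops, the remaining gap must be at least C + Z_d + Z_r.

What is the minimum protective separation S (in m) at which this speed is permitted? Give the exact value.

stop time T_s = (31/20)/(3/2) = 1.0333 s
robot covers v_R·T_r = 1.5500·0.0600 = 0.0930 m before braking
robot covers 1.5500·1.0333 − ½·1.5000·1.0333² = 0.8008 m while stopping
person approaches 1.8000·(0.0600+1.0333) = 1.9680 m
residual clearance needed = 0.0600+0.0500+0.0150 = 0.1250 m
S_min ≈ 0.0930+0.8008+1.9680+0.1250  ⇒  S_min = 17921/6000 m

S_min = 17921/6000 m = 2.9868 m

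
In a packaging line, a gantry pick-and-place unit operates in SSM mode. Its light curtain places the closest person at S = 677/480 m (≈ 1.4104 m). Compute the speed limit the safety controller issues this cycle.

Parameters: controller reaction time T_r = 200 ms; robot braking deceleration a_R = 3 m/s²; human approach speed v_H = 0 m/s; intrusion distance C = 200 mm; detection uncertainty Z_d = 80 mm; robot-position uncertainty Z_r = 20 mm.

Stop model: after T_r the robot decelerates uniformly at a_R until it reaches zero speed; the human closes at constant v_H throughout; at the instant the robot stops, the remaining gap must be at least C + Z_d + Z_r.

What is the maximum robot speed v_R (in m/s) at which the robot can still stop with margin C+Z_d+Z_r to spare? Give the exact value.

v_R_max = 41/20 m/s = 2.0500 m/s

collect terms ⇒ (1/6)·v_R² + (1/5)·v_R + (-533/480) = 0
  disc = (1/5)² − 4·(1/6)·(-533/480) = 2809/3600 ; √disc = 53/60
  v_R = (−(1/5) + 53/60) / (2·(1/6)) = 41/20 m/s
check:
T_s = v_R/a_R = (41/20)/3 = 0.6833 s
robot in T_r: 2.0500·0.2000 = 0.4100 m
robot under decel: 2.0500²/(2·3.0000) = 0.7004 m
human closes 0.0000·0.8833 = 0.0000 m
residual clearance needed = 0.2000+0.0800+0.0200 = 0.3000 m
sum ≈ 0.4100+0.7004+0.0000+0.3000 ≈ 1.4104 m = S ✓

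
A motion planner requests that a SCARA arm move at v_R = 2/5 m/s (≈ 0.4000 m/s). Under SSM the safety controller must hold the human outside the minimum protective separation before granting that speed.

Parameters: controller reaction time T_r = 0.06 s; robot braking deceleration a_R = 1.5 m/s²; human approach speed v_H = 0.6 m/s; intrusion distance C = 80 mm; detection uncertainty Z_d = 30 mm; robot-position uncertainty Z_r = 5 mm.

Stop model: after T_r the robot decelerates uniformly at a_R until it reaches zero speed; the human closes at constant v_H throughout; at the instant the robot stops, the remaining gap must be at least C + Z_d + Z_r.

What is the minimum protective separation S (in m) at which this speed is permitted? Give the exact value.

S_min = 233/600 m = 0.3883 m

T_s = v_R/a_R = (2/5)/(3/2) = 0.2667 s
reaction-phase robot travel = 0.4000·0.0600 = 0.0240 m
robot under decel: 0.4000²/(2·1.5000) = 0.0533 m
human over T_r+T_s: 0.6000·(0.0600+0.2667) = 0.1960 m
C+Z_d+Z_r = 0.0800+0.0300+0.0050 = 0.1150 m
S_min ≈ 0.0240+0.0533+0.1960+0.1150  ⇒  S_min = 233/600 m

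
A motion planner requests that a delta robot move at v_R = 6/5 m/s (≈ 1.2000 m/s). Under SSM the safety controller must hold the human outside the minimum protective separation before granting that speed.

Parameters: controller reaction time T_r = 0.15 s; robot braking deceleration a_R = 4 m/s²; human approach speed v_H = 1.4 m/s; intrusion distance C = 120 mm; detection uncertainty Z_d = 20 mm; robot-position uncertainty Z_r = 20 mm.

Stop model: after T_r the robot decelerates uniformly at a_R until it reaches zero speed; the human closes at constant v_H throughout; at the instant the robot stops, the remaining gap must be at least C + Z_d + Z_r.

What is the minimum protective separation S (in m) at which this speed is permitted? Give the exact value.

S_min = 23/20 m = 1.1500 m

T_s = v_R/a_R = (6/5)/4 = 0.3000 s
robot in T_r: 1.2000·0.1500 = 0.1800 m
braking distance = 1.2000²/(2·4.0000) = 0.1800 m
person approaches 1.4000·(0.1500+0.3000) = 0.6300 m
residual clearance needed = 0.1200+0.0200+0.0200 = 0.1600 m
S_min ≈ 0.1800+0.1800+0.6300+0.1600  ⇒  S_min = 23/20 m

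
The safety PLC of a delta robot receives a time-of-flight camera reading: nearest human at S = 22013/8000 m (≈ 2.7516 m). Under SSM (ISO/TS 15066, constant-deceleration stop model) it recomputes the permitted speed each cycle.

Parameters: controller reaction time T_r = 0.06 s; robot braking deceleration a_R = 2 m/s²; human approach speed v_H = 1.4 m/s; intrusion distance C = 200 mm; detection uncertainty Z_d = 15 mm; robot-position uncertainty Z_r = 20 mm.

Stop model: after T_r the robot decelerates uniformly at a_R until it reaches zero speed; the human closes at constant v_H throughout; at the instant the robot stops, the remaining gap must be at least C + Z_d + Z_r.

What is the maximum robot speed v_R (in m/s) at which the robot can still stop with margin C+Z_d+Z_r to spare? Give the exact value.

v_R_max = 39/20 m/s = 1.9500 m/s

collect terms ⇒ (1/4)·v_R² + (19/25)·v_R + (-19461/8000) = 0
  disc = (19/25)² − 4·(1/4)·(-19461/8000) = 120409/40000 ; √disc = 347/200
  v_R = (−(19/25) + 347/200) / (2·(1/4)) = 39/20 m/s
check:
braking lasts T_s = (39/20)/2 = 0.9750 s
reaction-phase robot travel = 1.9500·0.0600 = 0.1170 m
braking distance = 1.9500²/(2·2.0000) = 0.9506 m
person approaches 1.4000·(0.0600+0.9750) = 1.4490 m
C+Z_d+Z_r = 0.2000+0.0150+0.0200 = 0.2350 m
sum ≈ 0.1170+0.9506+1.4490+0.2350 ≈ 2.7516 m = S ✓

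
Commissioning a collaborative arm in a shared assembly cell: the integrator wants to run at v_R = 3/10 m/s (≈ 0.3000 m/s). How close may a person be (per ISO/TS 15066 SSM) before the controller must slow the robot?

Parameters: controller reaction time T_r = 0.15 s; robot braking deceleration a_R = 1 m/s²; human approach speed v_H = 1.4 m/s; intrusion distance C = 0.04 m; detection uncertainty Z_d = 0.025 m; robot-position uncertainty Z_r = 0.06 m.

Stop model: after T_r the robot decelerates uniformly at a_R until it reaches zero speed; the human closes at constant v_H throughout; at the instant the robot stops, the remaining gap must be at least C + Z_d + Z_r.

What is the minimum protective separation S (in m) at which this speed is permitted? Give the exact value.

S_min = 169/200 m = 0.8450 m

braking lasts T_s = (3/10)/1 = 0.3000 s
robot covers v_R·T_r = 0.3000·0.1500 = 0.0450 m before braking
robot covers 0.3000·0.3000 − ½·1.0000·0.3000² = 0.0450 m while stopping
human over T_r+T_s: 1.4000·(0.1500+0.3000) = 0.6300 m
margins: 0.0400+0.0250+0.0600 = 0.1250 m
S_min ≈ 0.0450+0.0450+0.6300+0.1250  ⇒  S_min = 169/200 m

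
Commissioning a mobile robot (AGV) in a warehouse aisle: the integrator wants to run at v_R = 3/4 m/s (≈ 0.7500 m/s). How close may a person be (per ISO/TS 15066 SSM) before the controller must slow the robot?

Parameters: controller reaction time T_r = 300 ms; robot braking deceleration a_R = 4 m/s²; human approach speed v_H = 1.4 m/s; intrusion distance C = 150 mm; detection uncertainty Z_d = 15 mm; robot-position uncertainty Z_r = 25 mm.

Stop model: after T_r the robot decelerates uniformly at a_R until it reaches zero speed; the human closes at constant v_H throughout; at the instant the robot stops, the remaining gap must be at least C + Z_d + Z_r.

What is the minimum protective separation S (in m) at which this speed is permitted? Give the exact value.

S_min = 3737/3200 m = 1.1678 m

braking lasts T_s = (3/4)/4 = 0.1875 s
robot covers v_R·T_r = 0.7500·0.3000 = 0.2250 m before braking
robot covers 0.7500·0.1875 − ½·4.0000·0.1875² = 0.0703 m while stopping
human over T_r+T_s: 1.4000·(0.3000+0.1875) = 0.6825 m
C+Z_d+Z_r = 0.1500+0.0150+0.0250 = 0.1900 m
S_min ≈ 0.2250+0.0703+0.6825+0.1900  ⇒  S_min = 3737/3200 m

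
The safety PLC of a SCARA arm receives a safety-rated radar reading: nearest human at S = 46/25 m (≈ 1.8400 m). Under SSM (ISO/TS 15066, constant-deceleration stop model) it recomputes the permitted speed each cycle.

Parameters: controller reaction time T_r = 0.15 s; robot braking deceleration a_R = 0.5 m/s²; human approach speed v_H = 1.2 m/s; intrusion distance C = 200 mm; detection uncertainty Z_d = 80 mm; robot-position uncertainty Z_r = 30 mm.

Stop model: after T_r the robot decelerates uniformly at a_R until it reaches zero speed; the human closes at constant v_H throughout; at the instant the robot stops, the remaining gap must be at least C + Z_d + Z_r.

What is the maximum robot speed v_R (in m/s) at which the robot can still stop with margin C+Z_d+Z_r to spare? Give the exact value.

v_R_max = 9/20 m/s = 0.4500 m/s

quadratic (1)·v² + (51/20)·v + (-27/20) = 0
  disc = (51/20)² − 4·(1)·(-27/20) = 4761/400 ; √disc = 69/20
  v_R = (−(51/20) + 69/20) / (2·(1)) = 9/20 m/s
check:
stop time T_s = (9/20)/(1/2) = 0.9000 s
robot covers v_R·T_r = 0.4500·0.1500 = 0.0675 m before braking
braking distance = 0.4500²/(2·0.5000) = 0.2025 m
human closes 1.2000·1.0500 = 1.2600 m
residual clearance needed = 0.2000+0.0800+0.0300 = 0.3100 m
sum ≈ 0.0675+0.2025+1.2600+0.3100 ≈ 1.8400 m = S ✓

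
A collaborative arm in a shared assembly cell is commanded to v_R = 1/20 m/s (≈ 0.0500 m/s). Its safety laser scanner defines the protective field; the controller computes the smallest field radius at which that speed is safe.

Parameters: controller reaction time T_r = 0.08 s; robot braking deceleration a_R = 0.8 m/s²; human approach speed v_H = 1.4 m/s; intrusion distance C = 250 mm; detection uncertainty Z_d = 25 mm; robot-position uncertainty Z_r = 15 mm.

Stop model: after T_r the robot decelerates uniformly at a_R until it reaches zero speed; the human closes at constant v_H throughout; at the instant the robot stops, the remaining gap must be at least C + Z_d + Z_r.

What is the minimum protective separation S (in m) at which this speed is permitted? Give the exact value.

braking lasts T_s = (1/20)/(4/5) = 0.0625 s
robot covers v_R·T_r = 0.0500·0.0800 = 0.0040 m before braking
braking distance = 0.0500²/(2·0.8000) = 0.0016 m
person approaches 1.4000·(0.0800+0.0625) = 0.1995 m
margins: 0.2500+0.0250+0.0150 = 0.2900 m
S_min ≈ 0.0040+0.0016+0.1995+0.2900  ⇒  S_min = 7921/16000 m

S_min = 7921/16000 m = 0.4951 m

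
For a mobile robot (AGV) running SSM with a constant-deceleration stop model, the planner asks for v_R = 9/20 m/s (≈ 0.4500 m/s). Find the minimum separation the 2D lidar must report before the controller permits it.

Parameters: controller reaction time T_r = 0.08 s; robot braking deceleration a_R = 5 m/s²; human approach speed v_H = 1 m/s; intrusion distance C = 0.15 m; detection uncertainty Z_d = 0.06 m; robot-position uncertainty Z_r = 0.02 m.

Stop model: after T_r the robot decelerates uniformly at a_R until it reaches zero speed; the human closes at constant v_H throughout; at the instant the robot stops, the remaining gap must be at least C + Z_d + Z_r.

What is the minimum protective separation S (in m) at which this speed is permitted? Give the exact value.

T_s = v_R/a_R = (9/20)/5 = 0.0900 s
robot covers v_R·T_r = 0.4500·0.0800 = 0.0360 m before braking
robot covers 0.4500·0.0900 − ½·5.0000·0.0900² = 0.0203 m while stopping
person approaches 1.0000·(0.0800+0.0900) = 0.1700 m
C+Z_d+Z_r = 0.1500+0.0600+0.0200 = 0.2300 m
S_min ≈ 0.0360+0.0203+0.1700+0.2300  ⇒  S_min = 73/160 m

S_min = 73/160 m = 0.4562 m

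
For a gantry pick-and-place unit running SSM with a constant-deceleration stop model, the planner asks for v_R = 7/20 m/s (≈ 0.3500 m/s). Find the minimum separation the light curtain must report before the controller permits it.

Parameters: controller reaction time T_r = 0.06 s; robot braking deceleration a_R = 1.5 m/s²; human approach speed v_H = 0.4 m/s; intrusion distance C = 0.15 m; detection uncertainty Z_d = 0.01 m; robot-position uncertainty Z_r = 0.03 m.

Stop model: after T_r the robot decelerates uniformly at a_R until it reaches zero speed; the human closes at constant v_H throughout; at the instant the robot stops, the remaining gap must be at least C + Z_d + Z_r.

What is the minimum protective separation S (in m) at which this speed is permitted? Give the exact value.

S_min = 443/1200 m = 0.3692 m

stop time T_s = (7/20)/(3/2) = 0.2333 s
robot covers v_R·T_r = 0.3500·0.0600 = 0.0210 m before braking
braking distance = 0.3500²/(2·1.5000) = 0.0408 m
human closes 0.4000·0.2933 = 0.1173 m
residual clearance needed = 0.1500+0.0100+0.0300 = 0.1900 m
S_min ≈ 0.0210+0.0408+0.1173+0.1900  ⇒  S_min = 443/1200 m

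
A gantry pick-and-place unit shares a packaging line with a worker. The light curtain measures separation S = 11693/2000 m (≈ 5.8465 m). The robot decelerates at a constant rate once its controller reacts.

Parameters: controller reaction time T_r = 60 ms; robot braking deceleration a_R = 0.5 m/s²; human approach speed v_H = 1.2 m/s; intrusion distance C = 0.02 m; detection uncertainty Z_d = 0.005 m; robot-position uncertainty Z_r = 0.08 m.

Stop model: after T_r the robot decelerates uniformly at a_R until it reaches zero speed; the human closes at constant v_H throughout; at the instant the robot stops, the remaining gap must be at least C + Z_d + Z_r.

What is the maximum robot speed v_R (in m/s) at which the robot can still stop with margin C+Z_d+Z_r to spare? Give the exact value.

v_R_max = 29/20 m/s = 1.4500 m/s

quadratic (1)·v² + (123/50)·v + (-11339/2000) = 0
  disc = (123/50)² − 4·(1)·(-11339/2000) = 17956/625 ; √disc = 134/25
  v_R = (−(123/50) + 134/25) / (2·(1)) = 29/20 m/s
check:
stop time T_s = (29/20)/(1/2) = 2.9000 s
robot in T_r: 1.4500·0.0600 = 0.0870 m
robot covers 1.4500·2.9000 − ½·0.5000·2.9000² = 2.1025 m while stopping
human over T_r+T_s: 1.2000·(0.0600+2.9000) = 3.5520 m
margins: 0.0200+0.0050+0.0800 = 0.1050 m
sum ≈ 0.0870+2.1025+3.5520+0.1050 ≈ 5.8465 m = S ✓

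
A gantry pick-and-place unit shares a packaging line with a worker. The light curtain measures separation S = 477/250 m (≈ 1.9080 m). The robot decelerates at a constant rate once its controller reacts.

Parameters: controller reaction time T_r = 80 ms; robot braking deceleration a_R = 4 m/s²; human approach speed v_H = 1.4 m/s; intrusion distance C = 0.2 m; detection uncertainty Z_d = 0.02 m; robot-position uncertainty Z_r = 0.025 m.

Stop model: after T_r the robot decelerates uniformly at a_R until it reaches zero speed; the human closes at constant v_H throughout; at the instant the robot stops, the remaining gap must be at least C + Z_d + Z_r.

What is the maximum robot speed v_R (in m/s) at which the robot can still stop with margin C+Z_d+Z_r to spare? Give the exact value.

v_R_max = 11/5 m/s = 2.2000 m/s

at the boundary: (1/8)·v² + (43/100)·v + (-1551/1000) = 0
  disc = (43/100)² − 4·(1/8)·(-1551/1000) = 2401/2500 ; √disc = 49/50
  v_R = (−(43/100) + 49/50) / (2·(1/8)) = 11/5 m/s
check:
T_s = v_R/a_R = (11/5)/4 = 0.5500 s
robot covers v_R·T_r = 2.2000·0.0800 = 0.1760 m before braking
robot covers 2.2000·0.5500 − ½·4.0000·0.5500² = 0.6050 m while stopping
person approaches 1.4000·(0.0800+0.5500) = 0.8820 m
residual clearance needed = 0.2000+0.0200+0.0250 = 0.2450 m
sum ≈ 0.1760+0.6050+0.8820+0.2450 ≈ 1.9080 m = S ✓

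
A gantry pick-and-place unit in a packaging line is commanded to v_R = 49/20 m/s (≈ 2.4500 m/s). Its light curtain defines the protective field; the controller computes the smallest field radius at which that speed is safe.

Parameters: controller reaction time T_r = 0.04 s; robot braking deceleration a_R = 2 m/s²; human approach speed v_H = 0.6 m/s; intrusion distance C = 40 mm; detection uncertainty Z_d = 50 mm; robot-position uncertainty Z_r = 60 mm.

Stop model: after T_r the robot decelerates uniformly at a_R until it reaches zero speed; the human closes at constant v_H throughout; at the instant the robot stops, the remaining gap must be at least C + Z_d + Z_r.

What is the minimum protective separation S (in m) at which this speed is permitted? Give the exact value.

S_min = 20061/8000 m = 2.5076 m

T_s = v_R/a_R = (49/20)/2 = 1.2250 s
robot covers v_R·T_r = 2.4500·0.0400 = 0.0980 m before braking
braking distance = 2.4500²/(2·2.0000) = 1.5006 m
person approaches 0.6000·(0.0400+1.2250) = 0.7590 m
residual clearance needed = 0.0400+0.0500+0.0600 = 0.1500 m
S_min ≈ 0.0980+1.5006+0.7590+0.1500  ⇒  S_min = 20061/8000 m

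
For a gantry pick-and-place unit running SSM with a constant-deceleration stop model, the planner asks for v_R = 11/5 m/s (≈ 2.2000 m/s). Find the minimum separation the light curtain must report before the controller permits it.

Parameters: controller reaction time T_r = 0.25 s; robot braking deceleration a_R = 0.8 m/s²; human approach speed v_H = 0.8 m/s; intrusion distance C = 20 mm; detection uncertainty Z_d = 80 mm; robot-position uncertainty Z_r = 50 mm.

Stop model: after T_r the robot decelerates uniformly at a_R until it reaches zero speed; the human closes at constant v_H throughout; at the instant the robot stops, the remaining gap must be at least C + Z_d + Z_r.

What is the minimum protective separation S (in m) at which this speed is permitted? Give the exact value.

stop time T_s = (11/5)/(4/5) = 2.7500 s
robot covers v_R·T_r = 2.2000·0.2500 = 0.5500 m before braking
robot covers 2.2000·2.7500 − ½·0.8000·2.7500² = 3.0250 m while stopping
person approaches 0.8000·(0.2500+2.7500) = 2.4000 m
C+Z_d+Z_r = 0.0200+0.0800+0.0500 = 0.1500 m
S_min ≈ 0.5500+3.0250+2.4000+0.1500  ⇒  S_min = 49/8 m

S_min = 49/8 m = 6.1250 m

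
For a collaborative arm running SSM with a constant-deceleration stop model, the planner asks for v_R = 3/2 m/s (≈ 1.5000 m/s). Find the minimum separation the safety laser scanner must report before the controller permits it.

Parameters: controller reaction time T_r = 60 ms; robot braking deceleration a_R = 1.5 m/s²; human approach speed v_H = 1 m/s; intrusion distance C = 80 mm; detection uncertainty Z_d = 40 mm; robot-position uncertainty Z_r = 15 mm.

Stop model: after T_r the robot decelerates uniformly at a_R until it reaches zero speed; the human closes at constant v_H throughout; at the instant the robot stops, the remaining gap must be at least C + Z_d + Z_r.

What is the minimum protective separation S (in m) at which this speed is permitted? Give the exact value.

T_s = v_R/a_R = (3/2)/(3/2) = 1.0000 s
robot in T_r: 1.5000·0.0600 = 0.0900 m
robot covers 1.5000·1.0000 − ½·1.5000·1.0000² = 0.7500 m while stopping
human closes 1.0000·1.0600 = 1.0600 m
margins: 0.0800+0.0400+0.0150 = 0.1350 m
S_min ≈ 0.0900+0.7500+1.0600+0.1350  ⇒  S_min = 407/200 m

S_min = 407/200 m = 2.0350 m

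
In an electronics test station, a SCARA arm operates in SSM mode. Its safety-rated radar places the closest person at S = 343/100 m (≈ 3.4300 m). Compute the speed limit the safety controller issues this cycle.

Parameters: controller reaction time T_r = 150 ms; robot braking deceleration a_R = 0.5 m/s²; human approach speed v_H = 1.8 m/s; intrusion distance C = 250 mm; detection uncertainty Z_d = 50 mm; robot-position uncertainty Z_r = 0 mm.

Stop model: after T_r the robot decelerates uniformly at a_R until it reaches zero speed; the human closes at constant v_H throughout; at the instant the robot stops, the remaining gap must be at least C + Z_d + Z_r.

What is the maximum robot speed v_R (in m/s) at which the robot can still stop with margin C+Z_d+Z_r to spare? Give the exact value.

v_R_max = 13/20 m/s = 0.6500 m/s

collect terms ⇒ (1)·v_R² + (15/4)·v_R + (-143/50) = 0
  disc = (15/4)² − 4·(1)·(-143/50) = 10201/400 ; √disc = 101/20
  v_R = (−(15/4) + 101/20) / (2·(1)) = 13/20 m/s
check:
stop time T_s = (13/20)/(1/2) = 1.3000 s
reaction-phase robot travel = 0.6500·0.1500 = 0.0975 m
robot covers 0.6500·1.3000 − ½·0.5000·1.3000² = 0.4225 m while stopping
human closes 1.8000·1.4500 = 2.6100 m
margins: 0.2500+0.0500+0.0000 = 0.3000 m
sum ≈ 0.0975+0.4225+2.6100+0.3000 ≈ 3.4300 m = S ✓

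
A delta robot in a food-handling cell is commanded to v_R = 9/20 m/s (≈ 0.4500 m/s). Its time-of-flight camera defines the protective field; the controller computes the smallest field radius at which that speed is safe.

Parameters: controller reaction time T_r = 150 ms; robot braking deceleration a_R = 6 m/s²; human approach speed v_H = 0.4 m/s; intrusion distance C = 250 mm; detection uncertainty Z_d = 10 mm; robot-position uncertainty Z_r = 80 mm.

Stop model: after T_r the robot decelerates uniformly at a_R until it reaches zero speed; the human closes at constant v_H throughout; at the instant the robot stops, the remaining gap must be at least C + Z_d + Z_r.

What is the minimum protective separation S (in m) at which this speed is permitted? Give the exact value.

T_s = v_R/a_R = (9/20)/6 = 0.0750 s
robot covers v_R·T_r = 0.4500·0.1500 = 0.0675 m before braking
braking distance = 0.4500²/(2·6.0000) = 0.0169 m
human closes 0.4000·0.2250 = 0.0900 m
margins: 0.2500+0.0100+0.0800 = 0.3400 m
S_min ≈ 0.0675+0.0169+0.0900+0.3400  ⇒  S_min = 823/1600 m

S_min = 823/1600 m = 0.5144 m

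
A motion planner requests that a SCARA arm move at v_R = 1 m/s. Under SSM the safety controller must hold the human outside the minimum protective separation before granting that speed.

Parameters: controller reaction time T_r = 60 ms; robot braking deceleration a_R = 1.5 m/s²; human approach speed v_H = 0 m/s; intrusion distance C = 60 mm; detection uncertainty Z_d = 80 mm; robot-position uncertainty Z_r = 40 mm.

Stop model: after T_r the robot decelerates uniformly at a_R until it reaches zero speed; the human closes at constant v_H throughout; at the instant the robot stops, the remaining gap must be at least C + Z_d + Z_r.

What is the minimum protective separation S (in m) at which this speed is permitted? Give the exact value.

braking lasts T_s = 1/(3/2) = 0.6667 s
robot covers v_R·T_r = 1.0000·0.0600 = 0.0600 m before braking
braking distance = 1.0000²/(2·1.5000) = 0.3333 m
human closes 0.0000·0.7267 = 0.0000 m
margins: 0.0600+0.0800+0.0400 = 0.1800 m
S_min ≈ 0.0600+0.3333+0.0000+0.1800  ⇒  S_min = 43/75 m

S_min = 43/75 m = 0.5733 m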